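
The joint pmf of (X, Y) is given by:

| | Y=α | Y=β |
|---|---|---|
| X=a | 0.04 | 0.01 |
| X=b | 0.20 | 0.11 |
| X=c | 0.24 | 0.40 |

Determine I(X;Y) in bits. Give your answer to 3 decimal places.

Marginals: p(X) = (0.0500, 0.3100, 0.6400), p(Y) = (0.4800, 0.5200).
I(X;Y) = Σ p(x,y)·log₂[p(x,y)/(p(x)p(y))].
  (a,α): 0.04·log₂(1.6667) = 0.0295
  (a,β): 0.01·log₂(0.3846) = -0.0138
  (b,α): 0.20·log₂(1.3441) = 0.0853
  (b,β): 0.11·log₂(0.6824) = -0.0606
  (c,α): 0.24·log₂(0.7812) = -0.0855
  (c,β): 0.40·log₂(1.2019) = 0.1061
Sum = 0.061 bits.

0.061 bits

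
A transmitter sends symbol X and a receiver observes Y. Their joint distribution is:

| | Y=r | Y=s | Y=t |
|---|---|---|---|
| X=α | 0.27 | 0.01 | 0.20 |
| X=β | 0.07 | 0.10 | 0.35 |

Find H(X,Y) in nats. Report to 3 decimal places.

1.505 nats

H(X,Y) = −Σ p(x,y)·ln p(x,y) over all 6 cells.
  cell (α,r): −0.27·ln0.27 = 0.3535
  cell (α,s): −0.01·ln0.01 = 0.0461
  cell (α,t): −0.20·ln0.20 = 0.3219
  cell (β,r): −0.07·ln0.07 = 0.1861
  cell (β,s): −0.10·ln0.10 = 0.2303
  cell (β,t): −0.35·ln0.35 = 0.3674
Sum = 1.505 nats.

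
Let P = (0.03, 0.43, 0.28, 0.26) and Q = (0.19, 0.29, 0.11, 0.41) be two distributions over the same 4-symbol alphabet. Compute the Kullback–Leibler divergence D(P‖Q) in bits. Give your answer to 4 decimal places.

0.3710 bits

D(P‖Q) = Σ p·log₂(p/q).
  0.03·log₂(0.03/0.19) = -0.07989
  0.43·log₂(0.43/0.29) = 0.24436
  0.28·log₂(0.28/0.11) = 0.37742
  0.26·log₂(0.26/0.41) = -0.17085
D(P‖Q) = 0.3710 bits.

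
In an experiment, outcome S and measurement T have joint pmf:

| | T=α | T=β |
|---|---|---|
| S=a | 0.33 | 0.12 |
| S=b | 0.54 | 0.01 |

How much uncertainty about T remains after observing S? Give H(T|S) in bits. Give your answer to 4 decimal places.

Chain rule: H(T|S) = H(S,T) − H(S).
Marginals: p(S) = (0.4500, 0.5500), p(T) = (0.8700, 0.1300).
H(S,T) = 1.4414 bits; H(S) = 0.9928 bits.
H(T|S) = 1.4414 − 0.9928 = 0.4486 bits.

0.4486 bits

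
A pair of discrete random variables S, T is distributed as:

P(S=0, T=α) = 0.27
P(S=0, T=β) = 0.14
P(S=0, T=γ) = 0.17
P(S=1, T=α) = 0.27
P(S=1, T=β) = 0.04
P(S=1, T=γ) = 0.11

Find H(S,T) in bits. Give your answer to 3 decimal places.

2.388 bits

H(S,T) = −Σ p(x,y)·log₂ p(x,y) over all 6 cells.
  cell (0,α): −0.27·log₂0.27 = 0.5100
  cell (0,β): −0.14·log₂0.14 = 0.3971
  cell (0,γ): −0.17·log₂0.17 = 0.4346
  cell (1,α): −0.27·log₂0.27 = 0.5100
  cell (1,β): −0.04·log₂0.04 = 0.1858
  cell (1,γ): −0.11·log₂0.11 = 0.3503
Sum = 2.388 bits.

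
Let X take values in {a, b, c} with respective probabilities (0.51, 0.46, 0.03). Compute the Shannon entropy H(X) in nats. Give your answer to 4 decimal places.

H(X) = −Σ p·ln p.
  −(0.51)·ln(0.51) = 0.34341
  −(0.46)·ln(0.46) = 0.35720
  −(0.03)·ln(0.03) = 0.10520
Sum: 0.34341 + 0.35720 + 0.10520 = 0.8058 nats.

0.8058 nats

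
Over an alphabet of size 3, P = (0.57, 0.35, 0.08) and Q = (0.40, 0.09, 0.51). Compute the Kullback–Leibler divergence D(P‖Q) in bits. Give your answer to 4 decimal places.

D(P‖Q) = Σ p·log₂(p/q).
  0.57·log₂(0.57/0.40) = 0.29125
  0.35·log₂(0.35/0.09) = 0.68578
  0.08·log₂(0.08/0.51) = -0.21379
D(P‖Q) = 0.7632 bits.

0.7632 bits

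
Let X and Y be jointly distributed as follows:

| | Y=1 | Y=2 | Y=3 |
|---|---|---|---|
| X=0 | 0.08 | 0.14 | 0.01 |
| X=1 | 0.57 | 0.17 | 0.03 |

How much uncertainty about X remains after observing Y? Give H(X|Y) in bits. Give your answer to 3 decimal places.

Marginals: p(X) = (0.2300, 0.7700), p(Y) = (0.6500, 0.3100, 0.0400).
H(X|Y) = Σ p(Y) · H(X|Y=·).
  Y=1: p=0.6500, H(X|Y=1) = 0.5381
  Y=2: p=0.3100, H(X|Y=2) = 0.9932
  Y=3: p=0.0400, H(X|Y=3) = 0.8113
Weighted sum = 0.690 bits.

0.690 bits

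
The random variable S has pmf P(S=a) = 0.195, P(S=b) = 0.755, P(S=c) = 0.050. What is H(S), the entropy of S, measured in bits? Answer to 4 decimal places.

H(S) = −Σ p·log₂ p.
  −(0.195)·log₂(0.195) = 0.45990
  −(0.755)·log₂(0.755) = 0.30612
  −(0.050)·log₂(0.050) = 0.21610
Sum: 0.45990 + 0.30612 + 0.21610 = 0.9821 bits.

0.9821 bits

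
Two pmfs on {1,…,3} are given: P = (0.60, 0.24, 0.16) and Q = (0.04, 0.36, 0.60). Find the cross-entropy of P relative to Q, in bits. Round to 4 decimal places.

3.2580 bits

H(P,Q) = −Σ p·log₂ q.
  −0.60·log₂(0.04) = 2.78631
  −0.24·log₂(0.36) = 0.35374
  −0.16·log₂(0.60) = 0.11791
H(P,Q) = 3.2580 bits.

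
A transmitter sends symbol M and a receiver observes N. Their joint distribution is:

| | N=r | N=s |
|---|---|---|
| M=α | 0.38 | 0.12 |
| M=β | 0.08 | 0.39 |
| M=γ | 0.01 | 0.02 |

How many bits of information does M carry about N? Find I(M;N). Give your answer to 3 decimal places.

Marginals: p(M) = (0.5000, 0.4700, 0.0300), p(N) = (0.4700, 0.5300).
I(M;N) = Σ p(x,y)·log₂[p(x,y)/(p(x)p(y))].
  (α,r): 0.38·log₂(1.6170) = 0.2635
  (α,s): 0.12·log₂(0.4528) = -0.1372
  (β,r): 0.08·log₂(0.3622) = -0.1172
  (β,s): 0.39·log₂(1.5656) = 0.2522
  (γ,r): 0.01·log₂(0.7092) = -0.0050
  (γ,s): 0.02·log₂(1.2579) = 0.0066
Sum = 0.263 bits.

0.263 bits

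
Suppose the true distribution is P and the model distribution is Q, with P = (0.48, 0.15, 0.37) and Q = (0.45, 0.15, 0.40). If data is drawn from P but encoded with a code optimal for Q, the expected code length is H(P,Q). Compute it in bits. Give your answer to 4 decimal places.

1.4526 bits

H(P,Q) = −Σ p·log₂ q.
  −0.48·log₂(0.45) = 0.55296
  −0.15·log₂(0.15) = 0.41054
  −0.37·log₂(0.40) = 0.48911
H(P,Q) = 1.4526 bits.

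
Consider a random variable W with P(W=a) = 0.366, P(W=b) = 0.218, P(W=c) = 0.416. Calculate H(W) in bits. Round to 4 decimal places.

H(W) = −Σ p·log₂ p.
  −(0.366)·log₂(0.366) = 0.53073
  −(0.218)·log₂(0.218) = 0.47908
  −(0.416)·log₂(0.416) = 0.52638
Sum: 0.53073 + 0.47908 + 0.52638 = 1.5362 bits.

1.5362 bits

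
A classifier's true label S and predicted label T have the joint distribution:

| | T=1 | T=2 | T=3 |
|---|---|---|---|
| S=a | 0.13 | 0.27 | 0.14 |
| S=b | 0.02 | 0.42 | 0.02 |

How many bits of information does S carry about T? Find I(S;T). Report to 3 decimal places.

0.157 bits

Marginals: p(S) = (0.5400, 0.4600), p(T) = (0.1500, 0.6900, 0.1600).
I(S;T) = H(S) + H(T) − H(S,T).
H(S) = 0.9954, H(T) = 1.2029, H(S,T) = 2.0412.
I(S;T) = 0.9954 + 1.2029 − 2.0412 = 0.157 bits.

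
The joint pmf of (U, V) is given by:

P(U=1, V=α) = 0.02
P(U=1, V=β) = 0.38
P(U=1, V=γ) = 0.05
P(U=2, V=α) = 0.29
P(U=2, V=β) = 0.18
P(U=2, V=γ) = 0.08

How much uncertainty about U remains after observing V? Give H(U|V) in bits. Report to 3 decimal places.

0.739 bits

Chain rule: H(U|V) = H(U,V) − H(V).
Marginals: p(U) = (0.4500, 0.5500), p(V) = (0.3100, 0.5600, 0.1300).
H(U,V) = 2.1141 bits; H(V) = 1.3749 bits.
H(U|V) = 2.1141 − 1.3749 = 0.739 bits.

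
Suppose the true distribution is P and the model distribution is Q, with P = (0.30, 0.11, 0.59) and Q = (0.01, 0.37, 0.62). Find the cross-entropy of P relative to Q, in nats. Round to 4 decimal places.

1.7730 nats

H(P,Q) = −Σ p·ln q.
  −0.30·ln(0.01) = 1.38155
  −0.11·ln(0.37) = 0.10937
  −0.59·ln(0.62) = 0.28204
H(P,Q) = 1.7730 nats.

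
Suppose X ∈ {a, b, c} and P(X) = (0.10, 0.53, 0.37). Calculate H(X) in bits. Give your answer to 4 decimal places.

H(X) = −Σ p·log₂ p.
  −(0.10)·log₂(0.10) = 0.33219
  −(0.53)·log₂(0.53) = 0.48545
  −(0.37)·log₂(0.37) = 0.53073
Sum: 0.33219 + 0.48545 + 0.53073 = 1.3484 bits.

1.3484 bits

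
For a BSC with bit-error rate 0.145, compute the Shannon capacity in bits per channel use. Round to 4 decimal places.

0.4028 bits

Binary symmetric channel: C = 1 − h₂(ε) where h₂ is the binary entropy function.
h₂(0.145) = −0.145·log₂0.145 − 0.855·log₂0.855 = 0.5972.
C = 1 − 0.5972 = 0.4028 bits per channel use.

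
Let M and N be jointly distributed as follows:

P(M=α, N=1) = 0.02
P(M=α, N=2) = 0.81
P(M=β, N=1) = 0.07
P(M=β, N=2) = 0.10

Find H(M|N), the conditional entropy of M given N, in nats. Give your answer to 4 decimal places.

Marginals: p(M) = (0.8300, 0.1700), p(N) = (0.0900, 0.9100).
H(M|N) = Σ p(N) · H(M|N=·).
  N=1: p=0.0900, H(M|N=1) = 0.5297
  N=2: p=0.9100, H(M|N=2) = 0.3463
Weighted sum = 0.3628 nats.

0.3628 nats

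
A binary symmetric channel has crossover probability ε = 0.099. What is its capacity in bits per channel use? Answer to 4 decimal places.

Binary symmetric channel: C = 1 − h₂(ε) where h₂ is the binary entropy function.
h₂(0.099) = −0.099·log₂0.099 − 0.901·log₂0.901 = 0.4658.
C = 1 − 0.4658 = 0.5342 bits per channel use.

0.5342 bits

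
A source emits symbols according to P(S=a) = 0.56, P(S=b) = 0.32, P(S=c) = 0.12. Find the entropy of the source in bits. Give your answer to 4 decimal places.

1.3615 bits

H(S) = −Σ p·log₂ p.
  −(0.56)·log₂(0.56) = 0.46844
  −(0.32)·log₂(0.32) = 0.52603
  −(0.12)·log₂(0.12) = 0.36707
Sum: 0.46844 + 0.52603 + 0.36707 = 1.3615 bits.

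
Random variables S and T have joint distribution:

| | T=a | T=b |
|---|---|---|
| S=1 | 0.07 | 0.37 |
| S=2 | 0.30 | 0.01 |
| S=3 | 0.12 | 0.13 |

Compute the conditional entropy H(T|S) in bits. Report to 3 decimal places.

0.592 bits

Chain rule: H(T|S) = H(S,T) − H(S).
Marginals: p(S) = (0.4400, 0.3100, 0.2500), p(T) = (0.4900, 0.5100).
H(S,T) = 2.1365 bits; H(S) = 1.5449 bits.
H(T|S) = 2.1365 − 1.5449 = 0.592 bits.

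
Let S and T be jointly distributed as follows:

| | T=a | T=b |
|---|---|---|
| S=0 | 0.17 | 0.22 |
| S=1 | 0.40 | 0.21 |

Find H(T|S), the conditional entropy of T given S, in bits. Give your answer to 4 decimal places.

0.9520 bits

Chain rule: H(T|S) = H(S,T) − H(S).
Marginals: p(S) = (0.3900, 0.6100), p(T) = (0.5700, 0.4300).
H(S,T) = 1.9168 bits; H(S) = 0.9648 bits.
H(T|S) = 1.9168 − 0.9648 = 0.9520 bits.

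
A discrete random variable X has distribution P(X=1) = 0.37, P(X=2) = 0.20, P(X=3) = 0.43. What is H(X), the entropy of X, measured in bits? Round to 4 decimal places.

H(X) = −Σ p·log₂ p.
  −(0.37)·log₂(0.37) = 0.53073
  −(0.20)·log₂(0.20) = 0.46439
  −(0.43)·log₂(0.43) = 0.52356
Sum: 0.53073 + 0.46439 + 0.52356 = 1.5187 bits.

1.5187 bits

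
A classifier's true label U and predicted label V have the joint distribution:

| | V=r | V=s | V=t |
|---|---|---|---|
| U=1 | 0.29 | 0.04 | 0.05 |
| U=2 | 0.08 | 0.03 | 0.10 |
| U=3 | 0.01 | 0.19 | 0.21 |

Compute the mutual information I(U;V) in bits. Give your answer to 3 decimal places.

Marginals: p(U) = (0.3800, 0.2100, 0.4100), p(V) = (0.3800, 0.2600, 0.3600).
I(U;V) = H(U) + H(V) − H(U,V).
H(U) = 1.5307, H(V) = 1.5664, H(U,V) = 2.6897.
I(U;V) = 1.5307 + 1.5664 − 2.6897 = 0.407 bits.

0.407 bits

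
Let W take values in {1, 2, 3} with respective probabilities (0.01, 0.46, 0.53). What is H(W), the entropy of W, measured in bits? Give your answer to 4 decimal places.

H(W) = −Σ p·log₂ p.
  −(0.01)·log₂(0.01) = 0.06644
  −(0.46)·log₂(0.46) = 0.51534
  −(0.53)·log₂(0.53) = 0.48545
Sum: 0.06644 + 0.51534 + 0.48545 = 1.0672 bits.

1.0672 bits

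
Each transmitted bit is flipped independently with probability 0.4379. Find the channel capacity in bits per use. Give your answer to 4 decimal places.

0.0112 bits

Binary symmetric channel: C = 1 − h₂(ε) where h₂ is the binary entropy function.
h₂(0.4379) = −0.4379·log₂0.4379 − 0.5621·log₂0.5621 = 0.9888.
C = 1 − 0.9888 = 0.0112 bits per channel use.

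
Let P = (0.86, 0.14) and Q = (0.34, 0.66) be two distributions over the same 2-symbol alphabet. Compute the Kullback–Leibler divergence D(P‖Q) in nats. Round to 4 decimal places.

D(P‖Q) = Σ p·ln(p/q).
  0.86·ln(0.86/0.34) = 0.79807
  0.14·ln(0.14/0.66) = -0.21708
D(P‖Q) = 0.5810 nats.

0.5810 nats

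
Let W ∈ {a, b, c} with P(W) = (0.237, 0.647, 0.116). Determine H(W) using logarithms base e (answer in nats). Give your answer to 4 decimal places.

0.8728 nats

H(W) = −Σ p·ln p.
  −(0.237)·ln(0.237) = 0.34121
  −(0.647)·ln(0.647) = 0.28171
  −(0.116)·ln(0.116) = 0.24988
Sum: 0.34121 + 0.28171 + 0.24988 = 0.8728 nats.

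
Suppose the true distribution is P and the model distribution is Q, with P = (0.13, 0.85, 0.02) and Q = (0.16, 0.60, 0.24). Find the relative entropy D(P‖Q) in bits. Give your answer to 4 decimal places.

0.3165 bits

D(P‖Q) = Σ p·log₂(p/q).
  0.13·log₂(0.13/0.16) = -0.03894
  0.85·log₂(0.85/0.60) = 0.42713
  0.02·log₂(0.02/0.24) = -0.07170
D(P‖Q) = 0.3165 bits.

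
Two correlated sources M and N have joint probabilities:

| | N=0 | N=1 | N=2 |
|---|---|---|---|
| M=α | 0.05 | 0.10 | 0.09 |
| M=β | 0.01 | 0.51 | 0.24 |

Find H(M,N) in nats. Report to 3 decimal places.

1.329 nats

H(M,N) = −Σ p(x,y)·ln p(x,y) over all 6 cells.
  cell (α,0): −0.05·ln0.05 = 0.1498
  cell (α,1): −0.10·ln0.10 = 0.2303
  cell (α,2): −0.09·ln0.09 = 0.2167
  cell (β,0): −0.01·ln0.01 = 0.0461
  cell (β,1): −0.51·ln0.51 = 0.3434
  cell (β,2): −0.24·ln0.24 = 0.3425
Sum = 1.329 nats.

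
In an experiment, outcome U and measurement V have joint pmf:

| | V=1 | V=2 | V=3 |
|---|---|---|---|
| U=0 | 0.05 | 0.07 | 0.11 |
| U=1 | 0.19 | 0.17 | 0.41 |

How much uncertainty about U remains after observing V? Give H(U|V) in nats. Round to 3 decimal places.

Chain rule: H(U|V) = H(U,V) − H(V).
Marginals: p(U) = (0.2300, 0.7700), p(V) = (0.2400, 0.2400, 0.5200).
H(U,V) = 1.5611 nats; H(V) = 1.0251 nats.
H(U|V) = 1.5611 − 1.0251 = 0.536 nats.

0.536 nats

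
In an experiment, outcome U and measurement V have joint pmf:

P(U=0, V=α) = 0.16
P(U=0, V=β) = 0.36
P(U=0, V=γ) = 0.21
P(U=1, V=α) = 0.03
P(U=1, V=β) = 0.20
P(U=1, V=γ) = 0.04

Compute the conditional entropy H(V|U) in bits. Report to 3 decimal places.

Marginals: p(U) = (0.7300, 0.2700), p(V) = (0.1900, 0.5600, 0.2500).
H(V|U) = Σ p(U) · H(V|U=·).
  U=0: p=0.7300, H(V|U=0) = 1.5000
  U=1: p=0.2700, H(V|U=1) = 1.0811
Weighted sum = 1.387 bits.

1.387 bits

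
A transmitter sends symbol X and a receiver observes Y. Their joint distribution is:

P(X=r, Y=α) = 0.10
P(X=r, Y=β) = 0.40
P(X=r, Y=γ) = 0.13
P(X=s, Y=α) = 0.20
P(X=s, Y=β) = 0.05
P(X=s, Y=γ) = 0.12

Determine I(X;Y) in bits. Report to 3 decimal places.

Marginals: p(X) = (0.6300, 0.3700), p(Y) = (0.3000, 0.4500, 0.2500).
I(X;Y) = Σ p(x,y)·log₂[p(x,y)/(p(x)p(y))].
  (r,α): 0.10·log₂(0.5291) = -0.0918
  (r,β): 0.40·log₂(1.4109) = 0.1987
  (r,γ): 0.13·log₂(0.8254) = -0.0360
  (s,α): 0.20·log₂(1.8018) = 0.1699
  (s,β): 0.05·log₂(0.3003) = -0.0868
  (s,γ): 0.12·log₂(1.2973) = 0.0451
Sum = 0.199 bits.

0.199 bits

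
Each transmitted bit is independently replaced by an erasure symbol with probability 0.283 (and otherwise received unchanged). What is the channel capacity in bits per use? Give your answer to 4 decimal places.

0.7170 bits

Binary erasure channel: capacity C = 1 − ε.
C = 1 − 0.283 = 0.7170 bits per channel use.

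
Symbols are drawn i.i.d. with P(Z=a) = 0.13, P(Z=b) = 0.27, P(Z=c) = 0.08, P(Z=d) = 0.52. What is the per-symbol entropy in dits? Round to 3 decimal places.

H(Z) = −Σ p·log₁₀ p.
  −(0.13)·log₁₀(0.13) = 0.1152
  −(0.27)·log₁₀(0.27) = 0.1535
  −(0.08)·log₁₀(0.08) = 0.0878
  −(0.52)·log₁₀(0.52) = 0.1477
Sum: 0.1152 + 0.1535 + 0.0878 + 0.1477 = 0.504 dits.

0.504 dits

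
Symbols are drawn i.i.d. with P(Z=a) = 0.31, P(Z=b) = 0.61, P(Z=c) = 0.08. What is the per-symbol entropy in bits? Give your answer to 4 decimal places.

1.2503 bits

H(Z) = −Σ p·log₂ p.
  −(0.31)·log₂(0.31) = 0.52379
  −(0.61)·log₂(0.61) = 0.43500
  −(0.08)·log₂(0.08) = 0.29151
Sum: 0.52379 + 0.43500 + 0.29151 = 1.2503 bits.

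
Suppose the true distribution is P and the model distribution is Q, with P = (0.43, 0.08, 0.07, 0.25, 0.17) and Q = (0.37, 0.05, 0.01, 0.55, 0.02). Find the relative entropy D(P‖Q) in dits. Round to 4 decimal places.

0.1759 dits

D(P‖Q) = Σ p·log₁₀(p/q).
  0.43·log₁₀(0.43/0.37) = 0.02806
  0.08·log₁₀(0.08/0.05) = 0.01633
  0.07·log₁₀(0.07/0.01) = 0.05916
  0.25·log₁₀(0.25/0.55) = -0.08561
  0.17·log₁₀(0.17/0.02) = 0.15800
D(P‖Q) = 0.1759 dits.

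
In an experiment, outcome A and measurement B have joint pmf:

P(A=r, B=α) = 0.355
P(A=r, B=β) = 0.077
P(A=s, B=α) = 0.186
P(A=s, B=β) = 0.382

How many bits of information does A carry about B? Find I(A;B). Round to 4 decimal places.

Marginals: p(A) = (0.4320, 0.5680), p(B) = (0.5410, 0.4590).
I(A;B) = H(A) + H(B) − H(A,B).
H(A) = 0.9866, H(B) = 0.9951, H(A,B) = 1.7969.
I(A;B) = 0.9866 + 0.9951 − 1.7969 = 0.1848 bits.

0.1848 bits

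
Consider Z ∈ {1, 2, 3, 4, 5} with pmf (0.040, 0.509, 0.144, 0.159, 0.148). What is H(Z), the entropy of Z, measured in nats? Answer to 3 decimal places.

1.327 nats

H(Z) = −Σ p·ln p.
  −(0.040)·ln(0.040) = 0.1288
  −(0.509)·ln(0.509) = 0.3437
  −(0.144)·ln(0.144) = 0.2791
  −(0.159)·ln(0.159) = 0.2924
  −(0.148)·ln(0.148) = 0.2828
Sum: 0.1288 + 0.3437 + 0.2791 + 0.2924 + 0.2828 = 1.327 nats.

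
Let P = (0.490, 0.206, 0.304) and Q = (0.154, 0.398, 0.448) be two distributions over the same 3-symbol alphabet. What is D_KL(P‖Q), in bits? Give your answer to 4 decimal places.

0.4524 bits

D(P‖Q) = Σ p·log₂(p/q).
  0.490·log₂(0.490/0.154) = 0.81823
  0.206·log₂(0.206/0.398) = -0.19573
  0.304·log₂(0.304/0.448) = -0.17007
D(P‖Q) = 0.4524 bits.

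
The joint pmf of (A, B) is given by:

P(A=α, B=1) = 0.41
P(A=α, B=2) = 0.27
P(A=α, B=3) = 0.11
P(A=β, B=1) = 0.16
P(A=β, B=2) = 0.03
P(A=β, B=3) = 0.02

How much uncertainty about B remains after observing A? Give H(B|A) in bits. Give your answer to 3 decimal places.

Marginals: p(A) = (0.7900, 0.2100), p(B) = (0.5700, 0.3000, 0.1300).
H(B|A) = Σ p(A) · H(B|A=·).
  A=α: p=0.7900, H(B|A=α) = 1.4165
  A=β: p=0.2100, H(B|A=β) = 1.0230
Weighted sum = 1.334 bits.

1.334 bits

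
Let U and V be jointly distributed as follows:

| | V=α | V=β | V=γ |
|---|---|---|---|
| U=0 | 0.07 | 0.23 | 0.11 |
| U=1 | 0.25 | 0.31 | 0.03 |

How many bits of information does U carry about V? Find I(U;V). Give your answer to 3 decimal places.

Marginals: p(U) = (0.4100, 0.5900), p(V) = (0.3200, 0.5400, 0.1400).
I(U;V) = H(U) + H(V) − H(U,V).
H(U) = 0.9765, H(V) = 1.4032, H(U,V) = 2.2821.
I(U;V) = 0.9765 + 1.4032 − 2.2821 = 0.098 bits.

0.098 bits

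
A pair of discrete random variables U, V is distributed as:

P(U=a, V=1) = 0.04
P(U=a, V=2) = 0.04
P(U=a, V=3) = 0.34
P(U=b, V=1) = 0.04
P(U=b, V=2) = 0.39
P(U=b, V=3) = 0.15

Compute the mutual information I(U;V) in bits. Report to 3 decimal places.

Marginals: p(U) = (0.4200, 0.5800), p(V) = (0.0800, 0.4300, 0.4900).
I(U;V) = Σ p(x,y)·log₂[p(x,y)/(p(x)p(y))].
  (a,1): 0.04·log₂(1.1905) = 0.0101
  (a,2): 0.04·log₂(0.2215) = -0.0870
  (a,3): 0.34·log₂(1.6521) = 0.2463
  (b,1): 0.04·log₂(0.8621) = -0.0086
  (b,2): 0.39·log₂(1.5638) = 0.2516
  (b,3): 0.15·log₂(0.5278) = -0.1383
Sum = 0.274 bits.

0.274 bits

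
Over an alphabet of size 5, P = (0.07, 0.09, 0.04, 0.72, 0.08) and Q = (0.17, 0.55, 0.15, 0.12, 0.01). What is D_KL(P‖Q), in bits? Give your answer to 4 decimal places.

D(P‖Q) = Σ p·log₂(p/q).
  0.07·log₂(0.07/0.17) = -0.08961
  0.09·log₂(0.09/0.55) = -0.23503
  0.04·log₂(0.04/0.15) = -0.07628
  0.72·log₂(0.72/0.12) = 1.86117
  0.08·log₂(0.08/0.01) = 0.24000
D(P‖Q) = 1.7003 bits.

1.7003 bits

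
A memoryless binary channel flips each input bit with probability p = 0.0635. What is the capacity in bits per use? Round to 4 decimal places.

0.6588 bits

Binary symmetric channel: C = 1 − h₂(ε) where h₂ is the binary entropy function.
h₂(0.0635) = −0.0635·log₂0.0635 − 0.9365·log₂0.9365 = 0.3412.
C = 1 − 0.3412 = 0.6588 bits per channel use.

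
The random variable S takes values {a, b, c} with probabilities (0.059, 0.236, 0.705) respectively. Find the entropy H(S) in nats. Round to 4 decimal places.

H(S) = −Σ p·ln p.
  −(0.059)·ln(0.059) = 0.16698
  −(0.236)·ln(0.236) = 0.34077
  −(0.705)·ln(0.705) = 0.24644
Sum: 0.16698 + 0.34077 + 0.24644 = 0.7542 nats.

0.7542 nats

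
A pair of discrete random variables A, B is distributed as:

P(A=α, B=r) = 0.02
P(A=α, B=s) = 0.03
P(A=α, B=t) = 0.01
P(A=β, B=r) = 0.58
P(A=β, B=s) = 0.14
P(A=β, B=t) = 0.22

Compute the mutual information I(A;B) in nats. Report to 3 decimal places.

0.019 nats

Marginals: p(A) = (0.0600, 0.9400), p(B) = (0.6000, 0.1700, 0.2300).
I(A;B) = Σ p(x,y)·ln[p(x,y)/(p(x)p(y))].
  (α,r): 0.02·ln(0.5556) = -0.0118
  (α,s): 0.03·ln(2.9412) = 0.0324
  (α,t): 0.01·ln(0.7246) = -0.0032
  (β,r): 0.58·ln(1.0284) = 0.0162
  (β,s): 0.14·ln(0.8761) = -0.0185
  (β,t): 0.22·ln(1.0176) = 0.0038
Sum = 0.019 nats.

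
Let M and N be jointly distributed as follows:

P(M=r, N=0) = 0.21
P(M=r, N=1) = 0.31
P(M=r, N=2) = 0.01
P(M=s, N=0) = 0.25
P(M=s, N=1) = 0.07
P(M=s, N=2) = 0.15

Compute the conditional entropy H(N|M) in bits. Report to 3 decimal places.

Chain rule: H(N|M) = H(M,N) − H(M).
Marginals: p(M) = (0.5300, 0.4700), p(N) = (0.4600, 0.3800, 0.1600).
H(M,N) = 2.2422 bits; H(M) = 0.9974 bits.
H(N|M) = 2.2422 − 0.9974 = 1.245 bits.

1.245 bits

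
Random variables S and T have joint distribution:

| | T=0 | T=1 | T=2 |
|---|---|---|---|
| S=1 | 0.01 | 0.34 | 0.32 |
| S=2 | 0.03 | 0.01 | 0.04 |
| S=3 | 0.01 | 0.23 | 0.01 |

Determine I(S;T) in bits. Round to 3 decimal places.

0.235 bits

Marginals: p(S) = (0.6700, 0.0800, 0.2500), p(T) = (0.0500, 0.5800, 0.3700).
I(S;T) = H(S) + H(T) − H(S,T).
H(S) = 1.1786, H(T) = 1.2026, H(S,T) = 2.1462.
I(S;T) = 1.1786 + 1.2026 − 2.1462 = 0.235 bits.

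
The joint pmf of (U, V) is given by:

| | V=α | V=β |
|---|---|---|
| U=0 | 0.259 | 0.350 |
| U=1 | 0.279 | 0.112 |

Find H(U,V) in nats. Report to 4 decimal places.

1.3187 nats

H(U,V) = −Σ p(x,y)·ln p(x,y) over all 4 cells.
  cell (0,α): −0.259·ln0.259 = 0.34989
  cell (0,β): −0.350·ln0.350 = 0.36744
  cell (1,α): −0.279·ln0.279 = 0.35616
  cell (1,β): −0.112·ln0.112 = 0.24520
Sum = 1.3187 nats.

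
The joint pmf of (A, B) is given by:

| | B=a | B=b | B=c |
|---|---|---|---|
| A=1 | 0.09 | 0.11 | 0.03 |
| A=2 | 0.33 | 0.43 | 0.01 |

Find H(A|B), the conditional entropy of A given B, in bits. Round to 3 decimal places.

Marginals: p(A) = (0.2300, 0.7700), p(B) = (0.4200, 0.5400, 0.0400).
H(A|B) = Σ p(B) · H(A|B=·).
  B=a: p=0.4200, H(A|B=a) = 0.7496
  B=b: p=0.5400, H(A|B=b) = 0.7293
  B=c: p=0.0400, H(A|B=c) = 0.8113
Weighted sum = 0.741 bits.

0.741 bits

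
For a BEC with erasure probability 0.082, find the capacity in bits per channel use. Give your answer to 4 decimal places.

Binary erasure channel: capacity C = 1 − ε.
C = 1 − 0.082 = 0.9180 bits per channel use.

0.9180 bits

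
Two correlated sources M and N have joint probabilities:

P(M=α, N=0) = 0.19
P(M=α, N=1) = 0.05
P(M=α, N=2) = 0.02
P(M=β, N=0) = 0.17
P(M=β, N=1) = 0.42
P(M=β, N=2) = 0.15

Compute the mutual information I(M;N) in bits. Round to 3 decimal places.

Marginals: p(M) = (0.2600, 0.7400), p(N) = (0.3600, 0.4700, 0.1700).
I(M;N) = H(M) + H(N) − H(M,N).
H(M) = 0.8267, H(N) = 1.4772, H(M,N) = 2.1550.
I(M;N) = 0.8267 + 1.4772 − 2.1550 = 0.149 bits.

0.149 bits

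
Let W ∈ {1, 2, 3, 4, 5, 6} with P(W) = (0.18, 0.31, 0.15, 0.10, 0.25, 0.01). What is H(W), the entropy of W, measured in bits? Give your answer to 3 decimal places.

H(W) = −Σ p·log₂ p.
  −(0.18)·log₂(0.18) = 0.4453
  −(0.31)·log₂(0.31) = 0.5238
  −(0.15)·log₂(0.15) = 0.4105
  −(0.10)·log₂(0.10) = 0.3322
  −(0.25)·log₂(0.25) = 0.5000
  −(0.01)·log₂(0.01) = 0.0664
Sum: 0.4453 + 0.5238 + 0.4105 + 0.3322 + 0.5000 + 0.0664 = 2.278 bits.

2.278 bits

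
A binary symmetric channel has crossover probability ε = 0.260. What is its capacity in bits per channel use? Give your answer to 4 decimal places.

Binary symmetric channel: C = 1 − h₂(ε) where h₂ is the binary entropy function.
h₂(0.260) = −0.260·log₂0.260 − 0.740·log₂0.740 = 0.8267.
C = 1 − 0.8267 = 0.1733 bits per channel use.

0.1733 bits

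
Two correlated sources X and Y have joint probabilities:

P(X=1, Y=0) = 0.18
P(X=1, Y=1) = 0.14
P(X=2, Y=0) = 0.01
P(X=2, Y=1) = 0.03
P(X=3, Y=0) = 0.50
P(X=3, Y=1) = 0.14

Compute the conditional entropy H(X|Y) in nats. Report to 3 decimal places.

0.738 nats

Marginals: p(X) = (0.3200, 0.0400, 0.6400), p(Y) = (0.6900, 0.3100).
H(X|Y) = Σ p(Y) · H(X|Y=·).
  Y=0: p=0.6900, H(X|Y=0) = 0.6453
  Y=1: p=0.3100, H(X|Y=1) = 0.9440
Weighted sum = 0.738 nats.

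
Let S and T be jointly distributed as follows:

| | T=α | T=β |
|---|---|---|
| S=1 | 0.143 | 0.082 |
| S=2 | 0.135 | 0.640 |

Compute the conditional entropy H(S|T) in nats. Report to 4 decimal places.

Chain rule: H(S|T) = H(S,T) − H(T).
Marginals: p(S) = (0.2250, 0.7750), p(T) = (0.2780, 0.7220).
H(S,T) = 1.0392 nats; H(T) = 0.5911 nats.
H(S|T) = 1.0392 − 0.5911 = 0.4481 nats.

0.4481 nats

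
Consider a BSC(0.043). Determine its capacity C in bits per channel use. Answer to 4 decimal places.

Binary symmetric channel: C = 1 − h₂(ε) where h₂ is the binary entropy function.
h₂(0.043) = −0.043·log₂0.043 − 0.957·log₂0.957 = 0.2559.
C = 1 − 0.2559 = 0.7441 bits per channel use.

0.7441 bits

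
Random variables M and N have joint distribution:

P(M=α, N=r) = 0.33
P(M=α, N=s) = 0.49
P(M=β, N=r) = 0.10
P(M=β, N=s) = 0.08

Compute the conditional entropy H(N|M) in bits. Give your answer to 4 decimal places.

Chain rule: H(N|M) = H(M,N) − H(M).
Marginals: p(M) = (0.8200, 0.1800), p(N) = (0.4300, 0.5700).
H(M,N) = 1.6558 bits; H(M) = 0.6801 bits.
H(N|M) = 1.6558 − 0.6801 = 0.9757 bits.

0.9757 bits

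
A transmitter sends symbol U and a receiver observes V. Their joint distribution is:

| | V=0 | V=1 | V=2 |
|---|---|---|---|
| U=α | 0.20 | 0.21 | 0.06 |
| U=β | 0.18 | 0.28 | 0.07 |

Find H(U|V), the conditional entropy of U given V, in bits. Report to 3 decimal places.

0.991 bits

Marginals: p(U) = (0.4700, 0.5300), p(V) = (0.3800, 0.4900, 0.1300).
H(U|V) = Σ p(V) · H(U|V=·).
  V=0: p=0.3800, H(U|V=0) = 0.9980
  V=1: p=0.4900, H(U|V=1) = 0.9852
  V=2: p=0.1300, H(U|V=2) = 0.9957
Weighted sum = 0.991 bits.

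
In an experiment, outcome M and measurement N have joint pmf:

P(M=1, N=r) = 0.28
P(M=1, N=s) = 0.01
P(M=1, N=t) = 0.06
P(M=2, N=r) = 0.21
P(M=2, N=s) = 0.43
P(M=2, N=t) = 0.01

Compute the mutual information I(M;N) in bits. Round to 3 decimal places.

0.341 bits

Marginals: p(M) = (0.3500, 0.6500), p(N) = (0.4900, 0.4400, 0.0700).
I(M;N) = Σ p(x,y)·log₂[p(x,y)/(p(x)p(y))].
  (1,r): 0.28·log₂(1.6327) = 0.1980
  (1,s): 0.01·log₂(0.0649) = -0.0394
  (1,t): 0.06·log₂(2.4490) = 0.0775
  (2,r): 0.21·log₂(0.6593) = -0.1262
  (2,s): 0.43·log₂(1.5035) = 0.2530
  (2,t): 0.01·log₂(0.2198) = -0.0219
Sum = 0.341 bits.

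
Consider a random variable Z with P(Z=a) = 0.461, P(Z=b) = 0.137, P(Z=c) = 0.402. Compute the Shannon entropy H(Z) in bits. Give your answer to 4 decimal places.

H(Z) = −Σ p·log₂ p.
  −(0.461)·log₂(0.461) = 0.51501
  −(0.137)·log₂(0.137) = 0.39288
  −(0.402)·log₂(0.402) = 0.52852
Sum: 0.51501 + 0.39288 + 0.52852 = 1.4364 bits.

1.4364 bits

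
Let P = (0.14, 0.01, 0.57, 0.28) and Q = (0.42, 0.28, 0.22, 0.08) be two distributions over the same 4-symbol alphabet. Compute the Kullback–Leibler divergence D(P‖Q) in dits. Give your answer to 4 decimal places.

0.3067 dits

D(P‖Q) = Σ p·log₁₀(p/q).
  0.14·log₁₀(0.14/0.42) = -0.06680
  0.01·log₁₀(0.01/0.28) = -0.01447
  0.57·log₁₀(0.57/0.22) = 0.23567
  0.28·log₁₀(0.28/0.08) = 0.15234
D(P‖Q) = 0.3067 dits.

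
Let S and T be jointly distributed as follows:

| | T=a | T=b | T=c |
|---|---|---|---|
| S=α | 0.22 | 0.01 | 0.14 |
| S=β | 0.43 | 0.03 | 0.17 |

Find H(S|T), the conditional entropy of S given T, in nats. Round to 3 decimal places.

0.652 nats

Chain rule: H(S|T) = H(S,T) − H(T).
Marginals: p(S) = (0.3700, 0.6300), p(T) = (0.6500, 0.0400, 0.3100).
H(S,T) = 1.4238 nats; H(T) = 0.7718 nats.
H(S|T) = 1.4238 − 0.7718 = 0.652 nats.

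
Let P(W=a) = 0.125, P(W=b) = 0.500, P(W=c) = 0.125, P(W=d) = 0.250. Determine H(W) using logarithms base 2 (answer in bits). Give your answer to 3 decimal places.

1.750 bits

H(W) = −Σ p·log₂ p.
  −(0.125)·log₂(0.125) = 0.3750
  −(0.500)·log₂(0.500) = 0.5000
  −(0.125)·log₂(0.125) = 0.3750
  −(0.250)·log₂(0.250) = 0.5000
Sum: 0.3750 + 0.5000 + 0.3750 + 0.5000 = 1.750 bits.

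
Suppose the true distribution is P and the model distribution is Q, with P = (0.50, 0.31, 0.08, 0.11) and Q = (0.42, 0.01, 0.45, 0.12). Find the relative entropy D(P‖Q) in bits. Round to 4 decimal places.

D(P‖Q) = Σ p·log₂(p/q).
  0.50·log₂(0.50/0.42) = 0.12577
  0.31·log₂(0.31/0.01) = 1.53580
  0.08·log₂(0.08/0.45) = -0.19935
  0.11·log₂(0.11/0.12) = -0.01381
D(P‖Q) = 1.4484 bits.

1.4484 bits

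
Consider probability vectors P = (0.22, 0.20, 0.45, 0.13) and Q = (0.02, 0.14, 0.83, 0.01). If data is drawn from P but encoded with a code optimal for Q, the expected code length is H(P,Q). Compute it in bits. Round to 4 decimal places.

2.7936 bits

H(P,Q) = −Σ p·log₂ q.
  −0.22·log₂(0.02) = 1.24165
  −0.20·log₂(0.14) = 0.56730
  −0.45·log₂(0.83) = 0.12097
  −0.13·log₂(0.01) = 0.86370
H(P,Q) = 2.7936 bits.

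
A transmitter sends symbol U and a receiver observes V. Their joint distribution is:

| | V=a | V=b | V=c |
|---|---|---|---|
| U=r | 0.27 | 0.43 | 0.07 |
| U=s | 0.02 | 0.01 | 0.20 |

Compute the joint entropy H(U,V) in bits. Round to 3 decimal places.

H(U,V) = −Σ p(x,y)·log₂ p(x,y) over all 6 cells.
  cell (r,a): −0.27·log₂0.27 = 0.5100
  cell (r,b): −0.43·log₂0.43 = 0.5236
  cell (r,c): −0.07·log₂0.07 = 0.2686
  cell (s,a): −0.02·log₂0.02 = 0.1129
  cell (s,b): −0.01·log₂0.01 = 0.0664
  cell (s,c): −0.20·log₂0.20 = 0.4644
Sum = 1.946 bits.

1.946 bits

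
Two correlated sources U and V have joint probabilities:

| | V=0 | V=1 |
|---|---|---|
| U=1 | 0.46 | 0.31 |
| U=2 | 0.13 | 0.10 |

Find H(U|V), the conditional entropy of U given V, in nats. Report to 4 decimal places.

0.5389 nats

Chain rule: H(U|V) = H(U,V) − H(V).
Marginals: p(U) = (0.7700, 0.2300), p(V) = (0.5900, 0.4100).
H(U,V) = 1.2158 nats; H(V) = 0.6769 nats.
H(U|V) = 1.2158 − 0.6769 = 0.5389 nats.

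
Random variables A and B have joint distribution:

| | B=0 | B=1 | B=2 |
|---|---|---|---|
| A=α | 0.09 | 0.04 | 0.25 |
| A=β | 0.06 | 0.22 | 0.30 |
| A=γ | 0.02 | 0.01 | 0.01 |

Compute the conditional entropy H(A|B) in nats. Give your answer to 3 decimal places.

Marginals: p(A) = (0.3800, 0.5800, 0.0400), p(B) = (0.1700, 0.2700, 0.5600).
H(A|B) = Σ p(B) · H(A|B=·).
  B=0: p=0.1700, H(A|B=0) = 0.9560
  B=1: p=0.2700, H(A|B=1) = 0.5718
  B=2: p=0.5600, H(A|B=2) = 0.7663
Weighted sum = 0.746 nats.

0.746 nats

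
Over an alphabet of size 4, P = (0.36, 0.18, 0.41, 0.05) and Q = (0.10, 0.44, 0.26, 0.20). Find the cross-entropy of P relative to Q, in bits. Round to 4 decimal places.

H(P,Q) = −Σ p·log₂ q.
  −0.36·log₂(0.10) = 1.19589
  −0.18·log₂(0.44) = 0.21320
  −0.41·log₂(0.26) = 0.79680
  −0.05·log₂(0.20) = 0.11610
H(P,Q) = 2.3220 bits.

2.3220 bits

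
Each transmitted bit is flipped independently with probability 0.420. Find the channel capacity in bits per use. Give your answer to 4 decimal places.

0.0185 bits

Binary symmetric channel: C = 1 − h₂(ε) where h₂ is the binary entropy function.
h₂(0.420) = −0.420·log₂0.420 − 0.580·log₂0.580 = 0.9815.
C = 1 − 0.9815 = 0.0185 bits per channel use.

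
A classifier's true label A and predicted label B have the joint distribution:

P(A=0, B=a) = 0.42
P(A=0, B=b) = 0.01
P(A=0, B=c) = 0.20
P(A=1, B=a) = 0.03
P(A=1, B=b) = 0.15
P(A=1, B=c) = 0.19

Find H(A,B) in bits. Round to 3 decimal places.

H(A,B) = −Σ p(x,y)·log₂ p(x,y) over all 6 cells.
  cell (0,a): −0.42·log₂0.42 = 0.5256
  cell (0,b): −0.01·log₂0.01 = 0.0664
  cell (0,c): −0.20·log₂0.20 = 0.4644
  cell (1,a): −0.03·log₂0.03 = 0.1518
  cell (1,b): −0.15·log₂0.15 = 0.4105
  cell (1,c): −0.19·log₂0.19 = 0.4552
Sum = 2.074 bits.

2.074 bits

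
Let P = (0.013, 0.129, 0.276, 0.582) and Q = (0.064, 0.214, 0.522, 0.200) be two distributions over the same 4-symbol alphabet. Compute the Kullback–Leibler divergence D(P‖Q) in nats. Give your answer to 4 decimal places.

D(P‖Q) = Σ p·ln(p/q).
  0.013·ln(0.013/0.064) = -0.02072
  0.129·ln(0.129/0.214) = -0.06530
  0.276·ln(0.276/0.522) = -0.17589
  0.582·ln(0.582/0.200) = 0.62167
D(P‖Q) = 0.3598 nats.

0.3598 nats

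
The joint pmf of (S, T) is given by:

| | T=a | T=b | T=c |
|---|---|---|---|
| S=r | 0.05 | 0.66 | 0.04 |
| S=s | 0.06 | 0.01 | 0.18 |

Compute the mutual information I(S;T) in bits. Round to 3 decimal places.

0.476 bits

Marginals: p(S) = (0.7500, 0.2500), p(T) = (0.1100, 0.6700, 0.2200).
I(S;T) = Σ p(x,y)·log₂[p(x,y)/(p(x)p(y))].
  (r,a): 0.05·log₂(0.6061) = -0.0361
  (r,b): 0.66·log₂(1.3134) = 0.2596
  (r,c): 0.04·log₂(0.2424) = -0.0818
  (s,a): 0.06·log₂(2.1818) = 0.0675
  (s,b): 0.01·log₂(0.0597) = -0.0407
  (s,c): 0.18·log₂(3.2727) = 0.3079
Sum = 0.476 bits.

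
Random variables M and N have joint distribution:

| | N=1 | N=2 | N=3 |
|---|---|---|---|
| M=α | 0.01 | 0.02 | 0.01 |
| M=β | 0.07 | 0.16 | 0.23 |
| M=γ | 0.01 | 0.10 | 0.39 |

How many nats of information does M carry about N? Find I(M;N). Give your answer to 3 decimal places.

Marginals: p(M) = (0.0400, 0.4600, 0.5000), p(N) = (0.0900, 0.2800, 0.6300).
I(M;N) = H(M) + H(N) − H(M,N).
H(M) = 0.8325, H(N) = 0.8642, H(M,N) = 1.6313.
I(M;N) = 0.8325 + 0.8642 − 1.6313 = 0.065 nats.

0.065 nats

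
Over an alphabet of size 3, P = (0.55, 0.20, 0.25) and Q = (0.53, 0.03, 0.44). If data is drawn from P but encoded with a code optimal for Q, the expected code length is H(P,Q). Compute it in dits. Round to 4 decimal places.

0.5454 dits

H(P,Q) = −Σ p·log₁₀ q.
  −0.55·log₁₀(0.53) = 0.15165
  −0.20·log₁₀(0.03) = 0.30458
  −0.25·log₁₀(0.44) = 0.08914
H(P,Q) = 0.5454 dits.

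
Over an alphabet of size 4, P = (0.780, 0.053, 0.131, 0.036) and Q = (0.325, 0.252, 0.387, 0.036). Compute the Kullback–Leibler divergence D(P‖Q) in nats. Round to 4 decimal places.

D(P‖Q) = Σ p·ln(p/q).
  0.780·ln(0.780/0.325) = 0.68287
  0.053·ln(0.053/0.252) = -0.08263
  0.131·ln(0.131/0.387) = -0.14190
  0.036·ln(0.036/0.036) = 0.00000
D(P‖Q) = 0.4583 nats.

0.4583 nats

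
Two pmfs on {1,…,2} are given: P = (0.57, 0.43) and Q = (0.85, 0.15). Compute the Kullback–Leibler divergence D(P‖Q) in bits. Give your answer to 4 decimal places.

D(P‖Q) = Σ p·log₂(p/q).
  0.57·log₂(0.57/0.85) = -0.32861
  0.43·log₂(0.43/0.15) = 0.65333
D(P‖Q) = 0.3247 bits.

0.3247 bits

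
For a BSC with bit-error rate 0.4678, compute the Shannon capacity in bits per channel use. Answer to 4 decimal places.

Binary symmetric channel: C = 1 − h₂(ε) where h₂ is the binary entropy function.
h₂(0.4678) = −0.4678·log₂0.4678 − 0.5322·log₂0.5322 = 0.9970.
C = 1 − 0.9970 = 0.0030 bits per channel use.

0.0030 bits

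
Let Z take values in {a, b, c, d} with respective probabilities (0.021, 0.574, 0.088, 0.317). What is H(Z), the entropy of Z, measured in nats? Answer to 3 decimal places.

0.978 nats

H(Z) = −Σ p·ln p.
  −(0.021)·ln(0.021) = 0.0811
  −(0.574)·ln(0.574) = 0.3186
  −(0.088)·ln(0.088) = 0.2139
  −(0.317)·ln(0.317) = 0.3642
Sum: 0.0811 + 0.3186 + 0.2139 + 0.3642 = 0.978 nats.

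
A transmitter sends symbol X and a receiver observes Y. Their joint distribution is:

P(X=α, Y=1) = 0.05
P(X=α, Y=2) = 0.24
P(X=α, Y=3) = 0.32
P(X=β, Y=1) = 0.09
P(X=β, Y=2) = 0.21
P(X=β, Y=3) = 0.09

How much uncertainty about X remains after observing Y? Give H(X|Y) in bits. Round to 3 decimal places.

Chain rule: H(X|Y) = H(X,Y) − H(Y).
Marginals: p(X) = (0.6100, 0.3900), p(Y) = (0.1400, 0.4500, 0.4100).
H(X,Y) = 2.3344 bits; H(Y) = 1.4429 bits.
H(X|Y) = 2.3344 − 1.4429 = 0.891 bits.

0.891 bits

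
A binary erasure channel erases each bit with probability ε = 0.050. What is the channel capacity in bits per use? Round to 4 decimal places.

Binary erasure channel: capacity C = 1 − ε.
C = 1 − 0.050 = 0.9500 bits per channel use.

0.9500 bits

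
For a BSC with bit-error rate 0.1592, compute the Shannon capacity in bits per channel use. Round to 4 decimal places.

Binary symmetric channel: C = 1 − h₂(ε) where h₂ is the binary entropy function.
h₂(0.1592) = −0.1592·log₂0.1592 − 0.8408·log₂0.8408 = 0.6324.
C = 1 − 0.6324 = 0.3676 bits per channel use.

0.3676 bits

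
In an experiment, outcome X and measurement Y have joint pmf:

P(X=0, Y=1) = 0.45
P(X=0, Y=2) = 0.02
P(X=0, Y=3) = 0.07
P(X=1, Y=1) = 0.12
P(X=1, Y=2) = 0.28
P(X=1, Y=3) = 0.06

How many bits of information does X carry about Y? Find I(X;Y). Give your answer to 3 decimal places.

Marginals: p(X) = (0.5400, 0.4600), p(Y) = (0.5700, 0.3000, 0.1300).
I(X;Y) = Σ p(x,y)·log₂[p(x,y)/(p(x)p(y))].
  (0,1): 0.45·log₂(1.4620) = 0.2466
  (0,2): 0.02·log₂(0.1235) = -0.0604
  (0,3): 0.07·log₂(0.9972) = -0.0003
  (1,1): 0.12·log₂(0.4577) = -0.1353
  (1,2): 0.28·log₂(2.0290) = 0.2858
  (1,3): 0.06·log₂(1.0033) = 0.0003
Sum = 0.337 bits.

0.337 bits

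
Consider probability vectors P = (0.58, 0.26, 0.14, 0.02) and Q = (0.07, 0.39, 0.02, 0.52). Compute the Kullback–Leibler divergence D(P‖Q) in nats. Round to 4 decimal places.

D(P‖Q) = Σ p·ln(p/q).
  0.58·ln(0.58/0.07) = 1.22643
  0.26·ln(0.26/0.39) = -0.10542
  0.14·ln(0.14/0.02) = 0.27243
  0.02·ln(0.02/0.52) = -0.06516
D(P‖Q) = 1.3283 nats.

1.3283 nats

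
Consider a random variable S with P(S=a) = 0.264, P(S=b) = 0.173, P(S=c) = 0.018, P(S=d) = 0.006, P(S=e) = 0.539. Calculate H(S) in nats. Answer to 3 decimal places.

1.091 nats

H(S) = −Σ p·ln p.
  −(0.264)·ln(0.264) = 0.3516
  −(0.173)·ln(0.173) = 0.3035
  −(0.018)·ln(0.018) = 0.0723
  −(0.006)·ln(0.006) = 0.0307
  −(0.539)·ln(0.539) = 0.3331
Sum: 0.3516 + 0.3035 + 0.0723 + 0.0307 + 0.3331 = 1.091 nats.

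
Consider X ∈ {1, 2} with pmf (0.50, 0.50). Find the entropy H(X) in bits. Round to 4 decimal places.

1.0000 bits

H(X) = −Σ p·log₂ p.
  −(0.50)·log₂(0.50) = 0.50000
  −(0.50)·log₂(0.50) = 0.50000
Sum: 0.50000 + 0.50000 = 1.0000 bits.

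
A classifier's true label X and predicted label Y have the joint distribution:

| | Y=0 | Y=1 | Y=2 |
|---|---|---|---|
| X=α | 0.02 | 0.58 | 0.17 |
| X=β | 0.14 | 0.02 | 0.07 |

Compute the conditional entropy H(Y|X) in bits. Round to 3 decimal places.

Marginals: p(X) = (0.7700, 0.2300), p(Y) = (0.1600, 0.6000, 0.2400).
H(Y|X) = Σ p(X) · H(Y|X=·).
  X=α: p=0.7700, H(Y|X=α) = 0.9259
  X=β: p=0.2300, H(Y|X=β) = 1.2647
Weighted sum = 1.004 bits.

1.004 bits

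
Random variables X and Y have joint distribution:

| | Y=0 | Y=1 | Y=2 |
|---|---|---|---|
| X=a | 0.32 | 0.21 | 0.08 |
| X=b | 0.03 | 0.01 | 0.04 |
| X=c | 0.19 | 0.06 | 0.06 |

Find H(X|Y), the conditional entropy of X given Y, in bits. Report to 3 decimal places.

Marginals: p(X) = (0.6100, 0.0800, 0.3100), p(Y) = (0.5400, 0.2800, 0.1800).
H(X|Y) = Σ p(Y) · H(X|Y=·).
  Y=0: p=0.5400, H(X|Y=0) = 1.2092
  Y=1: p=0.2800, H(X|Y=1) = 0.9592
  Y=2: p=0.1800, H(X|Y=2) = 1.5305
Weighted sum = 1.197 bits.

1.197 bits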